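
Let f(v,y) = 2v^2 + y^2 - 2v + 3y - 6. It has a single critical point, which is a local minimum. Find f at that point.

-35/4

∂f/∂v = 4v - 2 = 0 and ∂f/∂y = 2y + 3 = 0, so (v, y) = (1/2, -3/2).
The Hessian has f_{vv} = 4, f_{yy} = 2, f_{vy} = 0, giving D = 8 > 0 with f_{vv} > 0, so the point is a local minimum.
f(1/2, -3/2) = -35/4.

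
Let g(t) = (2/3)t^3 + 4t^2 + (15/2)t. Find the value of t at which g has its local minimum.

-3/2

g'(t) = 2t^2 + 8t + 15/2. Setting g'(t) = 0 gives t ∈ {-5/2, -3/2}.
g''(t) = 4t + 8. g''(-5/2) = -2 < 0 ⇒ local maximum; g''(-3/2) = 2 > 0 ⇒ local minimum.
Thus g has its local minimum at t = -3/2, with value -9/2.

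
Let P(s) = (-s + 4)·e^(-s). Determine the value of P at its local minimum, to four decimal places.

-0.0067

By the product rule, P'(s) = (s - 5)·e^(-s). Since e^(-s) > 0, the only critical point is s = 5.
P''(5) has the same sign as 1 > 0, so this is a local minimum.
P(5) = (-1)·e^(-5) ≈ -0.0067.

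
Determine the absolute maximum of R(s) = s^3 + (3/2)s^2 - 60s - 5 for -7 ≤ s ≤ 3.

415/2

Differentiating, R'(s) = 3s^2 + 3s - 60; whose only zero in [-7, 3] is s = -5.
Candidates: R(-7) = 291/2,  R(-5) = 415/2,  R(3) = -289/2.
The maximum over the interval is 415/2, attained at s = -5.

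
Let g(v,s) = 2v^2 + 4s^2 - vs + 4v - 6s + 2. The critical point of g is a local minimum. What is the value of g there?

∂g/∂v = 4v - s + 4 = 0 and ∂g/∂s = -v + 8s - 6 = 0, so (v, s) = (-26/31, 20/31).
The Hessian has g_{vv} = 4, g_{ss} = 8, g_{vs} = -1, giving D = 31 > 0 with g_{vv} > 0, so the point is a local minimum.
g(-26/31, 20/31) = -50/31.

-50/31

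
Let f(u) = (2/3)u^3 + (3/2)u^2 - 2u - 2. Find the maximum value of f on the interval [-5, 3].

The derivative is 2u^2 + 3u - 2, which vanishes at u = -2 and u = 1/2.
Candidates: f(-5) = -227/6, f(-2) = 8/3, f(1/2) = -61/24, f(3) = 47/2.
So the maximum is f(3) = 47/2.

47/2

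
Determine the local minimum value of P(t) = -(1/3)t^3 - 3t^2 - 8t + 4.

28/3

Critical points: P'(t) = -t^2 - 6t - 8 vanishes at t = -4, -2.
Second-derivative test with P''(t) = -2t - 6: P''(-4) = 2 > 0 ⇒ local minimum; P''(-2) = -2 < 0 ⇒ local maximum.
The local minimum is P(-4) = 28/3.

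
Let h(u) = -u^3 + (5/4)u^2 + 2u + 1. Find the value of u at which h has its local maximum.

4/3

h'(u) = -3u^2 + (5/2)u + 2. Setting h'(u) = 0 gives u ∈ {-1/2, 4/3}.
Since h''(u) = -6u + 5/2, we get h''(-1/2) = 11/2 > 0 ⇒ local minimum; h''(4/3) = -11/2 < 0 ⇒ local maximum.
Thus h has its local maximum at u = 4/3, with value 95/27.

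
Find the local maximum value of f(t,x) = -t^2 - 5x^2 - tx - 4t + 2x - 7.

-41/19

∂f/∂t = -2t - x - 4 = 0 and ∂f/∂x = -t - 10x + 2 = 0, so (t, x) = (-42/19, 8/19).
The Hessian has f_{tt} = -2, f_{xx} = -10, f_{tx} = -1, giving D = 19 > 0 with f_{tt} < 0, so the point is a local maximum.
f(-42/19, 8/19) = -41/19.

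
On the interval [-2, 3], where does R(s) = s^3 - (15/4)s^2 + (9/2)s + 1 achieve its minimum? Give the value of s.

-2

Differentiating, R'(s) = 3s^2 - (15/2)s + 9/2; which vanishes at s = 1 and s = 3/2.
Candidates: R(-2) = -31; R(1) = 11/4; R(3/2) = 43/16; R(3) = 31/4.
So the minimum is R(-2) = -31.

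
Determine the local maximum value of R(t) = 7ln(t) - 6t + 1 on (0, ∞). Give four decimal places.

-4.9209

R'(t) = 7/t − 6 = 0 gives t = 7/6.
R''(t) = -7/t², which is negative for t > 0, so this is a local maximum.
R(7/6) = 7·ln(7/6) - 7 + 1 ≈ -4.9209.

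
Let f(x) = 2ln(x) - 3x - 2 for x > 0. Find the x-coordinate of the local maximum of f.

f'(x) = 2/x − 3 = 0 gives x = 2/3.
f''(x) = -2/x², which is negative for x > 0, so this is a local maximum.
f(2/3) = 2·ln(2/3) - 2 - 2 ≈ -4.8109.

2/3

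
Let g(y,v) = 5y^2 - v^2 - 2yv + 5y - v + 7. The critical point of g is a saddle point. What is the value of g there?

∂g/∂y = 10y - 2v + 5 = 0 and ∂g/∂v = -2y - 2v - 1 = 0, so (y, v) = (-1/2, 0).
The Hessian has g_{yy} = 10, g_{vv} = -2, g_{yv} = -2, giving D = -24 < 0, so the point is a saddle point.
g(-1/2, 0) = 23/4.

23/4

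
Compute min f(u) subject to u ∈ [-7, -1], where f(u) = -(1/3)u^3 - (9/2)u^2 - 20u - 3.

77/6

The derivative is -u^2 - 9u - 20, which vanishes at u = -5 and u = -4.
Candidates: f(-7) = 185/6, f(-5) = 157/6, f(-4) = 79/3, f(-1) = 77/6.
The minimum over the interval is 77/6, attained at u = -1.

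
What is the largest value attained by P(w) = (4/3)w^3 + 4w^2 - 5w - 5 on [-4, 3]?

52

The derivative is 4w^2 + 8w - 5, which vanishes at w = -5/2 and w = 1/2.
Candidates: P(-4) = -19/3; P(-5/2) = 35/3; P(1/2) = -19/3; P(3) = 52.
The maximum over the interval is 52, attained at w = 3.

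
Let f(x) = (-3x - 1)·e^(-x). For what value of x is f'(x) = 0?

2/3

By the product rule, f'(x) = (3x - 2)·e^(-x). Since e^(-x) > 0, the only critical point is x = 2/3.
f''(2/3) has the same sign as 3 > 0, so this is a local minimum.
f(2/3) = (-3)·e^(-2/3) ≈ -1.5403.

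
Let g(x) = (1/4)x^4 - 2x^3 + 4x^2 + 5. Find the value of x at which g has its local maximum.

2

Critical points: g'(x) = x^3 - 6x^2 + 8x vanishes at x = 0, 2, 4.
g''(x) = 3x^2 - 12x + 8. g''(0) = 8 > 0 ⇒ local minimum; g''(2) = -4 < 0 ⇒ local maximum; g''(4) = 8 > 0 ⇒ local minimum.
So the local maximum value is g(2) = 9.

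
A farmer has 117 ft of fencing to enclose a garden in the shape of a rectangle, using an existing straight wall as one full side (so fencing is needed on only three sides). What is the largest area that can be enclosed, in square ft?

Let the sides perpendicular to the wall have length x and the parallel side y, so 2x + y = 117 and the area is A = xy = x(117 − 2x).
A'(x) = 117 − 4x = 0 gives x = 117/4, and A''(x) = −4 < 0 confirms a maximum.
Then y = 117 − 2·117/4 = 117/2 and A = 13689/8.

13689/8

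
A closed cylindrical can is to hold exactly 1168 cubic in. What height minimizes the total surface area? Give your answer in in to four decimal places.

With radius r and height h, πr²h = 1168 so h = 1168/(πr²), and S(r) = 2πr² + 2πrh = 2πr² + 2·1168/r.
S'(r) = 4πr − 2·1168/r² = 0 ⇒ r³ = 1168/(2π), so r ≈ 5.7072 and h = 2r ≈ 11.4143.
S''(r) = 4π + 4·1168/r³ > 0, so this is the minimum; S ≈ 613.9643.

11.4143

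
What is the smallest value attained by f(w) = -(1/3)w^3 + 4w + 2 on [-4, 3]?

-10/3

Differentiating, f'(w) = -w^2 + 4; which vanishes at w = -2 and w = 2.
Candidates: f(-4) = 22/3; f(-2) = -10/3; f(2) = 22/3; f(3) = 5.
So the minimum is f(-2) = -10/3.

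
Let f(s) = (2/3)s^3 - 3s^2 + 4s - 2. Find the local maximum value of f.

-1/3

Critical points: f'(s) = 2s^2 - 6s + 4 vanishes at s = 1, 2.
Second-derivative test with f''(s) = 4s - 6: f''(1) = -2 < 0 ⇒ local maximum; f''(2) = 2 > 0 ⇒ local minimum.
The local maximum is f(1) = -1/3.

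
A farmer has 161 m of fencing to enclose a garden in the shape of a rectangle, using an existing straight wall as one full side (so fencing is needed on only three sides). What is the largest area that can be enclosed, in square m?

Let the sides perpendicular to the wall have length x and the parallel side y, so 2x + y = 161 and the area is A = xy = x(161 − 2x).
A'(x) = 161 − 4x = 0 gives x = 161/4, and A''(x) = −4 < 0 confirms a maximum.
Then y = 161 − 2·161/4 = 161/2 and A = 25921/8.

25921/8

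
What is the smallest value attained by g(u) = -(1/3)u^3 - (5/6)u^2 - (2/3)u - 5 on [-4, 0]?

-5

Differentiating, g'(u) = -u^2 - (5/3)u - 2/3; which vanishes at u = -1 and u = -2/3.
Candidates: g(-4) = 17/3,  g(-1) = -29/6,  g(-2/3) = -391/81,  g(0) = -5.
Hence the absolute minimum is -5 at u = 0.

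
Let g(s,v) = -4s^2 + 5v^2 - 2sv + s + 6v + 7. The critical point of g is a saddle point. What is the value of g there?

∂g/∂s = -8s - 2v + 1 = 0 and ∂g/∂v = -2s + 10v + 6 = 0, so (s, v) = (11/42, -23/42).
The Hessian has g_{ss} = -8, g_{vv} = 10, g_{sv} = -2, giving D = -84 < 0, so the point is a saddle point.
g(11/42, -23/42) = 461/84.

461/84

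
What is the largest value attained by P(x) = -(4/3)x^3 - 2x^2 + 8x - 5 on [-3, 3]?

P'(x) = -4x^2 - 4x + 8, which vanishes at x = -2 and x = 1.
Evaluating at the critical points and endpoints: P(-3) = -11; P(-2) = -55/3; P(1) = -1/3; P(3) = -35.
The maximum over the interval is -1/3, attained at x = 1.

-1/3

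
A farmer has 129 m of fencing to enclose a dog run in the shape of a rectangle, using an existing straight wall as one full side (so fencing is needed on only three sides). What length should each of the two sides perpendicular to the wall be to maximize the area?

Let the sides perpendicular to the wall have length x and the parallel side y, so 2x + y = 129 and the area is A = xy = x(129 − 2x).
A'(x) = 129 − 4x = 0 gives x = 129/4, and A''(x) = −4 < 0 confirms a maximum.
Then y = 129 − 2·129/4 = 129/2 and A = 16641/8.

129/4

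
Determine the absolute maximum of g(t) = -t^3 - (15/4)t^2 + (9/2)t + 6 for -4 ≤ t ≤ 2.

The derivative is -3t^2 - (15/2)t + 9/2, which vanishes at t = -3 and t = 1/2.
Candidates: g(-4) = -8; g(-3) = -57/4; g(1/2) = 115/16; g(2) = -8.
Hence the absolute maximum is 115/16 at t = 1/2.

115/16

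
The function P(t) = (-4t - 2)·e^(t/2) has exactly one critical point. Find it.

P'(t) = (-4)·e^(t/2) + (-4t - 2)·(1/2)·e^(t/2) = (-2t - 5)·e^(t/2). Since e^(t/2) > 0, the only critical point is t = -5/2.
P''(-5/2) has the same sign as -2 < 0, so this is a local maximum.
P(-5/2) = (8)·e^(-5/4) ≈ 2.2920.

-5/2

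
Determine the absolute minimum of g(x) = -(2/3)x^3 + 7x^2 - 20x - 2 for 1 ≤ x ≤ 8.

-166/3

Differentiating, g'(x) = -2x^2 + 14x - 20; which vanishes at x = 2 and x = 5.
Candidates: g(1) = -47/3; g(2) = -58/3; g(5) = -31/3; g(8) = -166/3.
So the minimum is g(8) = -166/3.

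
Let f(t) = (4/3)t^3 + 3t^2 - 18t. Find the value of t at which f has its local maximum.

f'(t) = 4t^2 + 6t - 18. Setting f'(t) = 0 gives t ∈ {-3, 3/2}.
Second-derivative test with f''(t) = 8t + 6: f''(-3) = -18 < 0 ⇒ local maximum; f''(3/2) = 18 > 0 ⇒ local minimum.
So the local maximum value is f(-3) = 45.

-3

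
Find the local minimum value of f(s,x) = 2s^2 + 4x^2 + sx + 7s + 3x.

∂f/∂s = 4s + x + 7 = 0 and ∂f/∂x = s + 8x + 3 = 0, so (s, x) = (-53/31, -5/31).
The Hessian has f_{ss} = 4, f_{xx} = 8, f_{sx} = 1, giving D = 31 > 0 with f_{ss} > 0, so the point is a local minimum.
f(-53/31, -5/31) = -193/31.

-193/31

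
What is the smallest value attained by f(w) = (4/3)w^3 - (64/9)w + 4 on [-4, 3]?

f'(w) = 4w^2 - 64/9, which vanishes at w = -4/3 and w = 4/3.
Compare values at every candidate in [-4, 3]: f(-4) = -476/9,  f(-4/3) = 836/81,  f(4/3) = -188/81,  f(3) = 56/3.
Hence the absolute minimum is -476/9 at w = -4.

-476/9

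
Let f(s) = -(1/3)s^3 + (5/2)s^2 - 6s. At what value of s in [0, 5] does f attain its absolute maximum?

Differentiating, f'(s) = -s^2 + 5s - 6; which vanishes at s = 2 and s = 3.
Evaluating at the critical points and endpoints: f(0) = 0,  f(2) = -14/3,  f(3) = -9/2,  f(5) = -55/6.
So the maximum is f(0) = 0.

0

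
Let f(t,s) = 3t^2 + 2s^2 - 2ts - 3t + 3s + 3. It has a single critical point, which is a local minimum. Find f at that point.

∂f/∂t = 6t - 2s - 3 = 0 and ∂f/∂s = -2t + 4s + 3 = 0, so (t, s) = (3/10, -3/5).
The Hessian has f_{tt} = 6, f_{ss} = 4, f_{ts} = -2, giving D = 20 > 0 with f_{tt} > 0, so the point is a local minimum.
f(3/10, -3/5) = 33/20.

33/20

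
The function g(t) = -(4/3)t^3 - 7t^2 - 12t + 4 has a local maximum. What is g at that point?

g'(t) = -4t^2 - 14t - 12 = 0 at t = -2, -3/2.
g''(t) = -8t - 14. g''(-2) = 2 > 0 ⇒ local minimum; g''(-3/2) = -2 < 0 ⇒ local maximum.
The local maximum is g(-3/2) = 43/4.

43/4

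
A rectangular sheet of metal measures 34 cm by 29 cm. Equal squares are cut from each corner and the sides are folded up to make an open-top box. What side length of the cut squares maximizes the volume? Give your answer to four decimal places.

With cut size x, the volume is V(x) = x(34 − 2x)(29 − 2x) for 0 < x < 14.5.
V'(x) = 12x^2 − 252x + 986. Setting V'(x) = 0 gives x ≈ 5.2006 (the root in (0, 14.5)).
V''(x) = 24x − 252 is negative there, so this is the maximum; V ≈ 2282.5920.

5.2006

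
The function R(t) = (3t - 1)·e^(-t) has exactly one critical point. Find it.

R'(t) = 3·e^(-t) + (3t - 1)·(-1)·e^(-t) = (-3t + 4)·e^(-t). Since e^(-t) > 0, the only critical point is t = 4/3.
R''(4/3) has the same sign as -3 < 0, so this is a local maximum.
R(4/3) = (3)·e^(-4/3) ≈ 0.7908.

4/3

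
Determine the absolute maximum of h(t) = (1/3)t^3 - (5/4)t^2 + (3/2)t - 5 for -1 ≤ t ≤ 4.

The derivative is t^2 - (5/2)t + 3/2, which vanishes at t = 1 and t = 3/2.
Compare values at every candidate in [-1, 4]: h(-1) = -97/12,  h(1) = -53/12,  h(3/2) = -71/16,  h(4) = 7/3.
So the maximum is h(4) = 7/3.

7/3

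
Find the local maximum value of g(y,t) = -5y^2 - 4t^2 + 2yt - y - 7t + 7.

795/76

∂g/∂y = -10y + 2t - 1 = 0 and ∂g/∂t = 2y - 8t - 7 = 0, so (y, t) = (-11/38, -18/19).
The Hessian has g_{yy} = -10, g_{tt} = -8, g_{yt} = 2, giving D = 76 > 0 with g_{yy} < 0, so the point is a local maximum.
g(-11/38, -18/19) = 795/76.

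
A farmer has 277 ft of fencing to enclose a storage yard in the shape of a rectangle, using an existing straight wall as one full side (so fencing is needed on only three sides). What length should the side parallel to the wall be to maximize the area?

Let the sides perpendicular to the wall have length x and the parallel side y, so 2x + y = 277 and the area is A = xy = x(277 − 2x).
A'(x) = 277 − 4x = 0 gives x = 277/4, and A''(x) = −4 < 0 confirms a maximum.
Then y = 277 − 2·277/4 = 277/2 and A = 76729/8.

277/2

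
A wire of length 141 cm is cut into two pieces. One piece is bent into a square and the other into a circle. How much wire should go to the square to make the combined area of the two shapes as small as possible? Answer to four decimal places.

Let x be the length used for the square. Square side x/4; circle radius (141−x)/(2π).
A(x) = (x/4)² + π·((141−x)/(2π))² = x²/16 + (141−x)²/(4π) for 0 ≤ x ≤ 141. A'(x) = x/8 − (141−x)/(2π) = 0 gives x = 4·141/(π+4) ≈ 78.9740.
A'' = 1/8 + 1/(2π) > 0, so this gives the minimum combined area; x ≈ 78.9740 cm to the square.

78.9740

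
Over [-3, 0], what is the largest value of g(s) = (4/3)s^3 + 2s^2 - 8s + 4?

The derivative is 4s^2 + 4s - 8, whose only zero in [-3, 0] is s = -2.
Evaluating at the critical points and endpoints: g(-3) = 10,  g(-2) = 52/3,  g(0) = 4.
Hence the absolute maximum is 52/3 at s = -2.

52/3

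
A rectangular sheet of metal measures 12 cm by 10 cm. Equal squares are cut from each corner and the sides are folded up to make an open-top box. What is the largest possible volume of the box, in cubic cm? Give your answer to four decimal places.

96.7706

With cut size x, the volume is V(x) = x(12 − 2x)(10 − 2x) for 0 < x < 5.
V'(x) = 12x^2 − 88x + 120. Setting V'(x) = 0 gives x ≈ 1.8107 (the root in (0, 5)).
V''(x) = 24x − 88 is negative there, so this is the maximum; V ≈ 96.7706.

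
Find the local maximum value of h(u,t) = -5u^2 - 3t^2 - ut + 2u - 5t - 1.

88/59

∂h/∂u = -10u - t + 2 = 0 and ∂h/∂t = -u - 6t - 5 = 0, so (u, t) = (17/59, -52/59).
The Hessian has h_{uu} = -10, h_{tt} = -6, h_{ut} = -1, giving D = 59 > 0 with h_{uu} < 0, so the point is a local maximum.
h(17/59, -52/59) = 88/59.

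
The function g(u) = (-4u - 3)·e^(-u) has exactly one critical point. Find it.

g'(u) = (-4)·e^(-u) + (-4u - 3)·(-1)·e^(-u) = (4u - 1)·e^(-u). Since e^(-u) > 0, the only critical point is u = 1/4.
g''(1/4) has the same sign as 4 > 0, so this is a local minimum.
g(1/4) = (-4)·e^(-1/4) ≈ -3.1152.

1/4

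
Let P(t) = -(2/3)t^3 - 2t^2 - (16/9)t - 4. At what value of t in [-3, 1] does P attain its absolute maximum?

P'(t) = -2t^2 - 4t - 16/9, which vanishes at t = -4/3 and t = -2/3.
Evaluating at the critical points and endpoints: P(-3) = 4/3, P(-4/3) = -292/81, P(-2/3) = -284/81, P(1) = -76/9.
So the maximum is P(-3) = 4/3.

-3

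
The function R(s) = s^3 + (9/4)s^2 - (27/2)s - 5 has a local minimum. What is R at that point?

-269/16

R'(s) = 3s^2 + (9/2)s - 27/2. Setting R'(s) = 0 gives s ∈ {-3, 3/2}.
Second-derivative test with R''(s) = 6s + 9/2: R''(-3) = -27/2 < 0 ⇒ local maximum; R''(3/2) = 27/2 > 0 ⇒ local minimum.
The local minimum is R(3/2) = -269/16.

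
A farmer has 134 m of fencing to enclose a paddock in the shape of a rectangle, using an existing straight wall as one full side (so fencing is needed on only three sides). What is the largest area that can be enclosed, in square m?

4489/2

Let the sides perpendicular to the wall have length x and the parallel side y, so 2x + y = 134 and the area is A = xy = x(134 − 2x).
A'(x) = 134 − 4x = 0 gives x = 67/2, and A''(x) = −4 < 0 confirms a maximum.
Then y = 134 − 2·67/2 = 67 and A = 4489/2.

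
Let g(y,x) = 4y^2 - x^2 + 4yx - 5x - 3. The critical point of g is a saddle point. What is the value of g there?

∂g/∂y = 8y + 4x = 0 and ∂g/∂x = 4y - 2x - 5 = 0, so (y, x) = (5/8, -5/4).
The Hessian has g_{yy} = 8, g_{xx} = -2, g_{yx} = 4, giving D = -32 < 0, so the point is a saddle point.
g(5/8, -5/4) = 1/8.

1/8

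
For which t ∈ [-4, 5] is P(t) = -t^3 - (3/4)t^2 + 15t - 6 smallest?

5

The derivative is -3t^2 - (3/2)t + 15, which vanishes at t = -5/2 and t = 2.
Evaluating at the critical points and endpoints: P(-4) = -14,  P(-5/2) = -521/16,  P(2) = 13,  P(5) = -299/4.
So the minimum is P(5) = -299/4.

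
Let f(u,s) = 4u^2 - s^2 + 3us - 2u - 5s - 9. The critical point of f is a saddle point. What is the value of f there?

-159/25

∂f/∂u = 8u + 3s - 2 = 0 and ∂f/∂s = 3u - 2s - 5 = 0, so (u, s) = (19/25, -34/25).
The Hessian has f_{uu} = 8, f_{ss} = -2, f_{us} = 3, giving D = -25 < 0, so the point is a saddle point.
f(19/25, -34/25) = -159/25.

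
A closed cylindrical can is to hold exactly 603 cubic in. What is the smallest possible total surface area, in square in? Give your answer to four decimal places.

395.1173

With radius r and height h, πr²h = 603 so h = 603/(πr²), and S(r) = 2πr² + 2πrh = 2πr² + 2·603/r.
S'(r) = 4πr − 2·603/r² = 0 ⇒ r³ = 603/(2π), so r ≈ 4.5784 and h = 2r ≈ 9.1568.
S''(r) = 4π + 4·603/r³ > 0, so this is the minimum; S ≈ 395.1173.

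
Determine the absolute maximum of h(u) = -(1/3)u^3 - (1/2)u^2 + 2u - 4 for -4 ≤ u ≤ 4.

Differentiating, h'(u) = -u^2 - u + 2; which vanishes at u = -2 and u = 1.
Compare values at every candidate in [-4, 4]: h(-4) = 4/3,  h(-2) = -22/3,  h(1) = -17/6,  h(4) = -76/3.
Hence the absolute maximum is 4/3 at u = -4.

4/3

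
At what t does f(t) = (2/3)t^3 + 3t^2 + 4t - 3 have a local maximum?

f'(t) = 2t^2 + 6t + 4 = 0 at t = -2, -1.
Second-derivative test with f''(t) = 4t + 6: f''(-2) = -2 < 0 ⇒ local maximum; f''(-1) = 2 > 0 ⇒ local minimum.
So the local maximum value is f(-2) = -13/3.

-2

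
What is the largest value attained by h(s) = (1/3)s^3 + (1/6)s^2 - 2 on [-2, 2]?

h'(s) = s^2 + (1/3)s, which vanishes at s = -1/3 and s = 0.
Compare values at every candidate in [-2, 2]: h(-2) = -4,  h(-1/3) = -323/162,  h(0) = -2,  h(2) = 4/3.
The maximum over the interval is 4/3, attained at s = 2.

4/3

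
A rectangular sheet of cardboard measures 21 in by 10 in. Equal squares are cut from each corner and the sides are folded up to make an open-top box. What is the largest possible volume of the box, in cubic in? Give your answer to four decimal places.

With cut size x, the volume is V(x) = x(21 − 2x)(10 − 2x) for 0 < x < 5.
V'(x) = 12x^2 − 124x + 210. Setting V'(x) = 0 gives x ≈ 2.1344 (the root in (0, 5)).
V''(x) = 24x − 124 is negative there, so this is the maximum; V ≈ 204.6673.

204.6673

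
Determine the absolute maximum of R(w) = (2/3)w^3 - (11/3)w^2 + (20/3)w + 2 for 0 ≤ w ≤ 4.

R'(w) = 2w^2 - (22/3)w + 20/3, which vanishes at w = 5/3 and w = 2.
Evaluating at the critical points and endpoints: R(0) = 2,  R(5/3) = 487/81,  R(2) = 6,  R(4) = 38/3.
Hence the absolute maximum is 38/3 at w = 4.

38/3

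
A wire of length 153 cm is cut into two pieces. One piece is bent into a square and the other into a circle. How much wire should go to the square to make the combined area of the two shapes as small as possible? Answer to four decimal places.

Let x be the length used for the square. Square side x/4; circle radius (153−x)/(2π).
A(x) = (x/4)² + π·((153−x)/(2π))² = x²/16 + (153−x)²/(4π) for 0 ≤ x ≤ 153. A'(x) = x/8 − (153−x)/(2π) = 0 gives x = 4·153/(π+4) ≈ 85.6952.
A'' = 1/8 + 1/(2π) > 0, so this gives the minimum combined area; x ≈ 85.6952 cm to the square.

85.6952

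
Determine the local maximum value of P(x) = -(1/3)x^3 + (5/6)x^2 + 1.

P'(x) = -x^2 + (5/3)x. Setting P'(x) = 0 gives x ∈ {0, 5/3}.
Since P''(x) = -2x + 5/3, we get P''(0) = 5/3 > 0 ⇒ local minimum; P''(5/3) = -5/3 < 0 ⇒ local maximum.
Thus P has its local maximum at x = 5/3, with value 287/162.

287/162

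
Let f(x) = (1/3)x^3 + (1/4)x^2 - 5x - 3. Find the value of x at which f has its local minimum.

f'(x) = x^2 + (1/2)x - 5 = 0 at x = -5/2, 2.
Second-derivative test with f''(x) = 2x + 1/2: f''(-5/2) = -9/2 < 0 ⇒ local maximum; f''(2) = 9/2 > 0 ⇒ local minimum.
So the local minimum value is f(2) = -28/3.

2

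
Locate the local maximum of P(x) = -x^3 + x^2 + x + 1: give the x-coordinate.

Critical points: P'(x) = -3x^2 + 2x + 1 vanishes at x = -1/3, 1.
Second-derivative test with P''(x) = -6x + 2: P''(-1/3) = 4 > 0 ⇒ local minimum; P''(1) = -4 < 0 ⇒ local maximum.
So the local maximum value is P(1) = 2.

1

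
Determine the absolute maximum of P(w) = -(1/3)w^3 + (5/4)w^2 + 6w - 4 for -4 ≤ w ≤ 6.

56/3

Differentiating, P'(w) = -w^2 + (5/2)w + 6; which vanishes at w = -3/2 and w = 4.
Compare values at every candidate in [-4, 6]: P(-4) = 40/3, P(-3/2) = -145/16, P(4) = 56/3, P(6) = 5.
Hence the absolute maximum is 56/3 at w = 4.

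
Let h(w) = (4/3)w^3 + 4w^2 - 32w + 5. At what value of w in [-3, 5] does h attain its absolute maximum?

The derivative is 4w^2 + 8w - 32, whose only zero in [-3, 5] is w = 2.
Candidates: h(-3) = 101, h(2) = -97/3, h(5) = 335/3.
So the maximum is h(5) = 335/3.

5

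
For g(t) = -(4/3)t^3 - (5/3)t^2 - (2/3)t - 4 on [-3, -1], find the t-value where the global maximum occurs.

-3

Differentiating, g'(t) = -4t^2 - (10/3)t - 2/3; which has no zeros in [-3, -1].
Candidates: g(-3) = 19,  g(-1) = -11/3.
So the maximum is g(-3) = 19.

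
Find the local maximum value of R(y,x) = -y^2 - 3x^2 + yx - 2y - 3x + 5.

82/11

∂R/∂y = -2y + x - 2 = 0 and ∂R/∂x = y - 6x - 3 = 0, so (y, x) = (-15/11, -8/11).
The Hessian has R_{yy} = -2, R_{xx} = -6, R_{yx} = 1, giving D = 11 > 0 with R_{yy} < 0, so the point is a local maximum.
R(-15/11, -8/11) = 82/11.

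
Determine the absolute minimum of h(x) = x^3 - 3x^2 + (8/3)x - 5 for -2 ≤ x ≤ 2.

Differentiating, h'(x) = 3x^2 - 6x + 8/3; which vanishes at x = 2/3 and x = 4/3.
Candidates: h(-2) = -91/3,  h(2/3) = -115/27,  h(4/3) = -119/27,  h(2) = -11/3.
The minimum over the interval is -91/3, attained at x = -2.

-91/3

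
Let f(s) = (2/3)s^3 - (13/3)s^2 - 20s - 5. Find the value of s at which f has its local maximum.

-5/3

f'(s) = 2s^2 - (26/3)s - 20 = 0 at s = -5/3, 6.
Since f''(s) = 4s - 26/3, we get f''(-5/3) = -46/3 < 0 ⇒ local maximum; f''(6) = 46/3 > 0 ⇒ local minimum.
So the local maximum value is f(-5/3) = 1070/81.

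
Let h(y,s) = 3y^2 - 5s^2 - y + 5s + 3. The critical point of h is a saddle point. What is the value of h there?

25/6

∂h/∂y = 6y - 1 = 0 and ∂h/∂s = -10s + 5 = 0, so (y, s) = (1/6, 1/2).
The Hessian has h_{yy} = 6, h_{ss} = -10, h_{ys} = 0, giving D = -60 < 0, so the point is a saddle point.
h(1/6, 1/2) = 25/6.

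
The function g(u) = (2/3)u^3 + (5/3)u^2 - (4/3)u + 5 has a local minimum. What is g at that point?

386/81

g'(u) = 2u^2 + (10/3)u - 4/3 = 0 at u = -2, 1/3.
Since g''(u) = 4u + 10/3, we get g''(-2) = -14/3 < 0 ⇒ local maximum; g''(1/3) = 14/3 > 0 ⇒ local minimum.
The local minimum is g(1/3) = 386/81.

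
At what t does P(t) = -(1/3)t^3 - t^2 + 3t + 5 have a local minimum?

-3

P'(t) = -t^2 - 2t + 3. Setting P'(t) = 0 gives t ∈ {-3, 1}.
Second-derivative test with P''(t) = -2t - 2: P''(-3) = 4 > 0 ⇒ local minimum; P''(1) = -4 < 0 ⇒ local maximum.
Thus P has its local minimum at t = -3, with value -4.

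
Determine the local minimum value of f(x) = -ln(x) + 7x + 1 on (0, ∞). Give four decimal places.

f'(x) = -1/x + 7 = 0 gives x = 1/7.
f''(x) = 1/x², which is positive for x > 0, so this is a local minimum.
f(1/7) = -1·ln(1/7) + 1 + 1 ≈ 3.9459.

3.9459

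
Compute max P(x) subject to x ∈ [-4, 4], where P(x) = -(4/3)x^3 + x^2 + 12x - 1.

157/3

P'(x) = -4x^2 + 2x + 12, which vanishes at x = -3/2 and x = 2.
Evaluating at the critical points and endpoints: P(-4) = 157/3, P(-3/2) = -49/4, P(2) = 49/3, P(4) = -67/3.
The maximum over the interval is 157/3, attained at x = -4.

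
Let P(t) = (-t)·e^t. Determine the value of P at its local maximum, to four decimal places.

Differentiating with the product rule gives P'(t) = (-t - 1)·e^t. Since e^t > 0, the only critical point is t = -1.
P''(-1) has the same sign as -1 < 0, so this is a local maximum.
P(-1) = (1)·e^(-1) ≈ 0.3679.

0.3679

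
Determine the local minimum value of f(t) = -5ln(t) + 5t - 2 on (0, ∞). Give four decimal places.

3.0000

f'(t) = -5/t + 5 = 0 gives t = 1.
f''(t) = 5/t², which is positive for t > 0, so this is a local minimum.
f(1) = -5·ln(1) + 5 - 2 ≈ 3.0000.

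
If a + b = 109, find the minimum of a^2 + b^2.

11881/2

With a + b = 109, a^2 + b^2 = a^2 + (109 − a)^2.
The derivative 2a − 2(109 − a) = 4a − 218 vanishes at a = 109/2; second derivative 4 > 0, a minimum.
The minimum is 2·(109/2)^2 = 11881/2.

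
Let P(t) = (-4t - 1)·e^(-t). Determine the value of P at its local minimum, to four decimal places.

P'(t) = (-4)·e^(-t) + (-4t - 1)·(-1)·e^(-t) = (4t - 3)·e^(-t). Since e^(-t) > 0, the only critical point is t = 3/4.
P''(3/4) has the same sign as 4 > 0, so this is a local minimum.
P(3/4) = (-4)·e^(-3/4) ≈ -1.8895.

-1.8895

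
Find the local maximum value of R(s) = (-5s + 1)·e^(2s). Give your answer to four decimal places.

R'(s) = (-5)·e^(2s) + (-5s + 1)·2·e^(2s) = (-10s - 3)·e^(2s). Since e^(2s) > 0, the only critical point is s = -3/10.
R''(-3/10) has the same sign as -10 < 0, so this is a local maximum.
R(-3/10) = (5/2)·e^(-3/5) ≈ 1.3720.

1.3720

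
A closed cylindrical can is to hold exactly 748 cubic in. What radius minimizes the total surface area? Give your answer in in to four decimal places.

4.9193

With radius r and height h, πr²h = 748 so h = 748/(πr²), and S(r) = 2πr² + 2πrh = 2πr² + 2·748/r.
S'(r) = 4πr − 2·748/r² = 0 ⇒ r³ = 748/(2π), so r ≈ 4.9193 and h = 2r ≈ 9.8387.
S''(r) = 4π + 4·748/r³ > 0, so this is the minimum; S ≈ 456.1583.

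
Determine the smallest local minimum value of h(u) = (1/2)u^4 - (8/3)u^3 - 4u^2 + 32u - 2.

-158/3

h'(u) = 2u^3 - 8u^2 - 8u + 32 = 0 at u = -2, 2, 4.
Since h''(u) = 6u^2 - 16u - 8, we get h''(-2) = 48 > 0 ⇒ local minimum; h''(2) = -16 < 0 ⇒ local maximum; h''(4) = 24 > 0 ⇒ local minimum.
The smallest local minimum is h(-2) = -158/3.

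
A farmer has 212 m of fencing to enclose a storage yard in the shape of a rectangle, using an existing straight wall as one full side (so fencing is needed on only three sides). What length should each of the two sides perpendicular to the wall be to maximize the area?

53

Let the sides perpendicular to the wall have length x and the parallel side y, so 2x + y = 212 and the area is A = xy = x(212 − 2x).
A'(x) = 212 − 4x = 0 gives x = 53, and A''(x) = −4 < 0 confirms a maximum.
Then y = 212 − 2·53 = 106 and A = 5618.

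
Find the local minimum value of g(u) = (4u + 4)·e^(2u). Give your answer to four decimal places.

-0.0996

g'(u) = 4·e^(2u) + (4u + 4)·2·e^(2u) = (8u + 12)·e^(2u). Since e^(2u) > 0, the only critical point is u = -3/2.
g''(-3/2) has the same sign as 8 > 0, so this is a local minimum.
g(-3/2) = (-2)·e^(-3) ≈ -0.0996.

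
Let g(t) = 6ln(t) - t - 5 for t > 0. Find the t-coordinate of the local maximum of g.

g'(t) = 6/t − 1 = 0 gives t = 6.
g''(t) = -6/t², which is negative for t > 0, so this is a local maximum.
g(6) = 6·ln(6) - 6 - 5 ≈ -0.2494.

6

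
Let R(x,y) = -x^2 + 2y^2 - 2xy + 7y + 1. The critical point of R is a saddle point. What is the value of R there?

∂R/∂x = -2x - 2y = 0 and ∂R/∂y = -2x + 4y + 7 = 0, so (x, y) = (7/6, -7/6).
The Hessian has R_{xx} = -2, R_{yy} = 4, R_{xy} = -2, giving D = -12 < 0, so the point is a saddle point.
R(7/6, -7/6) = -37/12.

-37/12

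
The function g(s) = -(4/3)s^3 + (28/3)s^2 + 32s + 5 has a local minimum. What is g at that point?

-1451/81

g'(s) = -4s^2 + (56/3)s + 32 = 0 at s = -4/3, 6.
g''(s) = -8s + 56/3. g''(-4/3) = 88/3 > 0 ⇒ local minimum; g''(6) = -88/3 < 0 ⇒ local maximum.
So the local minimum value is g(-4/3) = -1451/81.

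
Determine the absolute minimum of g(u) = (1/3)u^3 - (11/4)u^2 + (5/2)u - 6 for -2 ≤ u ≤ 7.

-74/3

g'(u) = u^2 - (11/2)u + 5/2, which vanishes at u = 1/2 and u = 5.
Compare values at every candidate in [-2, 7]: g(-2) = -74/3; g(1/2) = -259/48; g(5) = -247/12; g(7) = -107/12.
So the minimum is g(-2) = -74/3.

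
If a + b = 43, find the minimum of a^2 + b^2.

1849/2

With a + b = 43, a^2 + b^2 = a^2 + (43 − a)^2.
The derivative 2a − 2(43 − a) = 4a − 86 vanishes at a = 43/2; second derivative 4 > 0, a minimum.
The minimum is 2·(43/2)^2 = 1849/2.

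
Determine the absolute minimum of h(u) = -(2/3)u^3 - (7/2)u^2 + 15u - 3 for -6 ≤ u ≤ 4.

Differentiating, h'(u) = -2u^2 - 7u + 15; which vanishes at u = -5 and u = 3/2.
Candidates: h(-6) = -75; h(-5) = -493/6; h(3/2) = 75/8; h(4) = -125/3.
Hence the absolute minimum is -493/6 at u = -5.

-493/6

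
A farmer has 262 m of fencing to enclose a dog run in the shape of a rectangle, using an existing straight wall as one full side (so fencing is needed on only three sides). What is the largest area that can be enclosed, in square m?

17161/2

Let the sides perpendicular to the wall have length x and the parallel side y, so 2x + y = 262 and the area is A = xy = x(262 − 2x).
A'(x) = 262 − 4x = 0 gives x = 131/2, and A''(x) = −4 < 0 confirms a maximum.
Then y = 262 − 2·131/2 = 131 and A = 17161/2.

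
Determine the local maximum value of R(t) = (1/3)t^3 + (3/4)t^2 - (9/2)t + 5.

65/4

Critical points: R'(t) = t^2 + (3/2)t - 9/2 vanishes at t = -3, 3/2.
Since R''(t) = 2t + 3/2, we get R''(-3) = -9/2 < 0 ⇒ local maximum; R''(3/2) = 9/2 > 0 ⇒ local minimum.
The local maximum is R(-3) = 65/4.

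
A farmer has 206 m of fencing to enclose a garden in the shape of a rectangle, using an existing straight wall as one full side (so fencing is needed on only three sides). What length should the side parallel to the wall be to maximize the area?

Let the sides perpendicular to the wall have length x and the parallel side y, so 2x + y = 206 and the area is A = xy = x(206 − 2x).
A'(x) = 206 − 4x = 0 gives x = 103/2, and A''(x) = −4 < 0 confirms a maximum.
Then y = 206 − 2·103/2 = 103 and A = 10609/2.

103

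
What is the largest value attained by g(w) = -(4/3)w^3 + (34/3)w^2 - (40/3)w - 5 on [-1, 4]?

113/3

Differentiating, g'(w) = -4w^2 + (68/3)w - 40/3; whose only zero in [-1, 4] is w = 2/3.
Candidates: g(-1) = 21; g(2/3) = -749/81; g(4) = 113/3.
So the maximum is g(4) = 113/3.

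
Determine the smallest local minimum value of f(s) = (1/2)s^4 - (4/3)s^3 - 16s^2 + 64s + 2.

-890/3

f'(s) = 2s^3 - 4s^2 - 32s + 64 = 0 at s = -4, 2, 4.
Since f''(s) = 6s^2 - 8s - 32, we get f''(-4) = 96 > 0 ⇒ local minimum; f''(2) = -24 < 0 ⇒ local maximum; f''(4) = 32 > 0 ⇒ local minimum.
The smallest local minimum is f(-4) = -890/3.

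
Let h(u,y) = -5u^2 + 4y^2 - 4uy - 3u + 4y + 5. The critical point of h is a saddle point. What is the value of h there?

∂h/∂u = -10u - 4y - 3 = 0 and ∂h/∂y = -4u + 8y + 4 = 0, so (u, y) = (-1/12, -13/24).
The Hessian has h_{uu} = -10, h_{yy} = 8, h_{uy} = -4, giving D = -96 < 0, so the point is a saddle point.
h(-1/12, -13/24) = 97/24.

97/24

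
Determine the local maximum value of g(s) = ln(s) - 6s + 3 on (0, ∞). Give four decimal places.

g'(s) = 1/s − 6 = 0 gives s = 1/6.
g''(s) = -1/s², which is negative for s > 0, so this is a local maximum.
g(1/6) = 1·ln(1/6) - 1 + 3 ≈ 0.2082.

0.2082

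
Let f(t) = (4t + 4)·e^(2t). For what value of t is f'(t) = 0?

-3/2

Differentiating with the product rule gives f'(t) = (8t + 12)·e^(2t). Since e^(2t) > 0, the only critical point is t = -3/2.
f''(-3/2) has the same sign as 8 > 0, so this is a local minimum.
f(-3/2) = (-2)·e^(-3) ≈ -0.0996.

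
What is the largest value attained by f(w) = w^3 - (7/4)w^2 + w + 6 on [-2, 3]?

81/4

f'(w) = 3w^2 - (7/2)w + 1, which vanishes at w = 1/2 and w = 2/3.
Candidates: f(-2) = -11; f(1/2) = 99/16; f(2/3) = 167/27; f(3) = 81/4.
Hence the absolute maximum is 81/4 at w = 3.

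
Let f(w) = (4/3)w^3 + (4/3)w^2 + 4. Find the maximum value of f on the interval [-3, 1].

20/3

f'(w) = 4w^2 + (8/3)w, which vanishes at w = -2/3 and w = 0.
Evaluating at the critical points and endpoints: f(-3) = -20; f(-2/3) = 340/81; f(0) = 4; f(1) = 20/3.
So the maximum is f(1) = 20/3.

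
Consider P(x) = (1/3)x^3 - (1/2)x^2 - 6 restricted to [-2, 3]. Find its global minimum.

-32/3

The derivative is x^2 - x, which vanishes at x = 0 and x = 1.
Evaluating at the critical points and endpoints: P(-2) = -32/3, P(0) = -6, P(1) = -37/6, P(3) = -3/2.
Hence the absolute minimum is -32/3 at x = -2.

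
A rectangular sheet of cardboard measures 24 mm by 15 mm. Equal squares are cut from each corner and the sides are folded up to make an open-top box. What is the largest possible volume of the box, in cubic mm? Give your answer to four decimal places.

With cut size x, the volume is V(x) = x(24 − 2x)(15 − 2x) for 0 < x < 7.5.
V'(x) = 12x^2 − 156x + 360. Setting V'(x) = 0 gives x ≈ 3.0000 (the root in (0, 7.5)).
V''(x) = 24x − 156 is negative there, so this is the maximum; V ≈ 486.0000.

486.0000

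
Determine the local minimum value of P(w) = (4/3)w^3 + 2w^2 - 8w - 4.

-26/3

P'(w) = 4w^2 + 4w - 8. Setting P'(w) = 0 gives w ∈ {-2, 1}.
Second-derivative test with P''(w) = 8w + 4: P''(-2) = -12 < 0 ⇒ local maximum; P''(1) = 12 > 0 ⇒ local minimum.
Thus P has its local minimum at w = 1, with value -26/3.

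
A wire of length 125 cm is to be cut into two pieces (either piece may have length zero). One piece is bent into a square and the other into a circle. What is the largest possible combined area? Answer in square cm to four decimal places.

1243.3980

Let x be the length used for the square. Square side x/4; circle radius (125−x)/(2π).
A(x) = (x/4)² + π·((125−x)/(2π))² = x²/16 + (125−x)²/(4π) for 0 ≤ x ≤ 125. A'(x) = x/8 − (125−x)/(2π) = 0 gives x = 4·125/(π+4) ≈ 70.0124.
A'' > 0, so the interior critical point is a minimum; the maximum is at an endpoint. A(0) = 1243.3980 and A(125) = 976.5625, so the largest area is 1243.3980.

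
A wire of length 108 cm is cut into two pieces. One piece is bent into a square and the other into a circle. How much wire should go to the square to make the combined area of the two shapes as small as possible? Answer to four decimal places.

Let x be the length used for the square. Square side x/4; circle radius (108−x)/(2π).
A(x) = (x/4)² + π·((108−x)/(2π))² = x²/16 + (108−x)²/(4π) for 0 ≤ x ≤ 108. A'(x) = x/8 − (108−x)/(2π) = 0 gives x = 4·108/(π+4) ≈ 60.4907.
A'' = 1/8 + 1/(2π) > 0, so this gives the minimum combined area; x ≈ 60.4907 cm to the square.

60.4907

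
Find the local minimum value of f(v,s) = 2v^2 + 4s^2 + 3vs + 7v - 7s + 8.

∂f/∂v = 4v + 3s + 7 = 0 and ∂f/∂s = 3v + 8s - 7 = 0, so (v, s) = (-77/23, 49/23).
The Hessian has f_{vv} = 4, f_{ss} = 8, f_{vs} = 3, giving D = 23 > 0 with f_{vv} > 0, so the point is a local minimum.
f(-77/23, 49/23) = -257/23.

-257/23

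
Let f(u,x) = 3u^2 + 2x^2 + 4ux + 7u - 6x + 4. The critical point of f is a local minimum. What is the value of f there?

-171/4

∂f/∂u = 6u + 4x + 7 = 0 and ∂f/∂x = 4u + 4x - 6 = 0, so (u, x) = (-13/2, 8).
The Hessian has f_{uu} = 6, f_{xx} = 4, f_{ux} = 4, giving D = 8 > 0 with f_{uu} > 0, so the point is a local minimum.
f(-13/2, 8) = -171/4.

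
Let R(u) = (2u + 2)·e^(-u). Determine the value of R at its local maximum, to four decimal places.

2.0000

By the product rule, R'(u) = (-2u)·e^(-u). Since e^(-u) > 0, the only critical point is u = 0.
R''(0) has the same sign as -2 < 0, so this is a local maximum.
R(0) = (2)·e^(0) ≈ 2.0000.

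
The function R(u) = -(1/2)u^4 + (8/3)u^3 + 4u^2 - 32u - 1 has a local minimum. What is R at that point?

-107/3

Critical points: R'(u) = -2u^3 + 8u^2 + 8u - 32 vanishes at u = -2, 2, 4.
Since R''(u) = -6u^2 + 16u + 8, we get R''(-2) = -48 < 0 ⇒ local maximum; R''(2) = 16 > 0 ⇒ local minimum; R''(4) = -24 < 0 ⇒ local maximum.
The local minimum is R(2) = -107/3.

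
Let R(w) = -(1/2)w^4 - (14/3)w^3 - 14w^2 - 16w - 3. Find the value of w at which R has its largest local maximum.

Critical points: R'(w) = -2w^3 - 14w^2 - 28w - 16 vanishes at w = -4, -2, -1.
R''(w) = -6w^2 - 28w - 28. R''(-4) = -12 < 0 ⇒ local maximum; R''(-2) = 4 > 0 ⇒ local minimum; R''(-1) = -6 < 0 ⇒ local maximum.
The largest local maximum is R(-4) = 23/3.

-4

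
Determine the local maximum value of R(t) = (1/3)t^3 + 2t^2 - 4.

20/3

R'(t) = t^2 + 4t = 0 at t = -4, 0.
R''(t) = 2t + 4. R''(-4) = -4 < 0 ⇒ local maximum; R''(0) = 4 > 0 ⇒ local minimum.
So the local maximum value is R(-4) = 20/3.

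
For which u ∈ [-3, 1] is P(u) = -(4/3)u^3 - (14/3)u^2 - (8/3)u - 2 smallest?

Differentiating, P'(u) = -4u^2 - (28/3)u - 8/3; which vanishes at u = -2 and u = -1/3.
Compare values at every candidate in [-3, 1]: P(-3) = 0,  P(-2) = -14/3,  P(-1/3) = -128/81,  P(1) = -32/3.
So the minimum is P(1) = -32/3.

1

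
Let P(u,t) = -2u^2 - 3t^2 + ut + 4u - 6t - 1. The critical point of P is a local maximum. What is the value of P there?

∂P/∂u = -4u + t + 4 = 0 and ∂P/∂t = u - 6t - 6 = 0, so (u, t) = (18/23, -20/23).
The Hessian has P_{uu} = -4, P_{tt} = -6, P_{ut} = 1, giving D = 23 > 0 with P_{uu} < 0, so the point is a local maximum.
P(18/23, -20/23) = 73/23.

73/23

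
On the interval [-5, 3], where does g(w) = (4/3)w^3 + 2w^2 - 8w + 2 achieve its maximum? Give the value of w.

3

The derivative is 4w^2 + 4w - 8, which vanishes at w = -2 and w = 1.
Candidates: g(-5) = -224/3; g(-2) = 46/3; g(1) = -8/3; g(3) = 32.
The maximum over the interval is 32, attained at w = 3.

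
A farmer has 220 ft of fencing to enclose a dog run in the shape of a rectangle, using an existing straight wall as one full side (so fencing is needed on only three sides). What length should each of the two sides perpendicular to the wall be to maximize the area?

Let the sides perpendicular to the wall have length x and the parallel side y, so 2x + y = 220 and the area is A = xy = x(220 − 2x).
A'(x) = 220 − 4x = 0 gives x = 55, and A''(x) = −4 < 0 confirms a maximum.
Then y = 220 − 2·55 = 110 and A = 6050.

55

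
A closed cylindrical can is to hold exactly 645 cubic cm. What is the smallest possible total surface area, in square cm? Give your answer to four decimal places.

With radius r and height h, πr²h = 645 so h = 645/(πr²), and S(r) = 2πr² + 2πrh = 2πr² + 2·645/r.
S'(r) = 4πr − 2·645/r² = 0 ⇒ r³ = 645/(2π), so r ≈ 4.6823 and h = 2r ≈ 9.3646.
S''(r) = 4π + 4·645/r³ > 0, so this is the minimum; S ≈ 413.2578.

413.2578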